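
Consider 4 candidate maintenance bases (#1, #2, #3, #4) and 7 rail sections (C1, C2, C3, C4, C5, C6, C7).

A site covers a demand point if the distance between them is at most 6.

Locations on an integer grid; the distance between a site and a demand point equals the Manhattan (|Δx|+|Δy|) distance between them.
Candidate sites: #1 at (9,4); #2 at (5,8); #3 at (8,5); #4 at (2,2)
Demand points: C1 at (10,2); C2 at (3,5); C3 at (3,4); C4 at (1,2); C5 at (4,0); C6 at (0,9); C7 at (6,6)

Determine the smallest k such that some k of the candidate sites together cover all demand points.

Coverage sets (demand points within 6 of each site):
  #1: {C1, C3, C7}
  #2: {C2, C3, C6, C7}
  #3: {C1, C2, C3, C7}
  #4: {C2, C3, C4, C5}
No 2 sites suffice: every size-2 union leaves at least one demand point uncovered.
But {#1, #2, #4} covers everything, so the minimum is 3.

3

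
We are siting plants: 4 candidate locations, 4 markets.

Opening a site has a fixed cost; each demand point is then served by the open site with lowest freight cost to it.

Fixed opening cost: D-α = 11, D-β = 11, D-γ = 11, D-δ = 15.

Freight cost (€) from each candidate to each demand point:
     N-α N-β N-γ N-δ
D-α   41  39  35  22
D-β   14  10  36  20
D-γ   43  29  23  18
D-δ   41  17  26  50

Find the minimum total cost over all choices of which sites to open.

87

Open {D-β, D-γ}: assign each demand point to its cheapest open site.
  N-α→D-β 14, N-β→D-β 10, N-γ→D-γ 23, N-δ→D-γ 18
  freight cost 65, fixed 22 → total 87.
Compare {D-β}: freight cost 80 + fixed 11 = 91.
Compare {D-β, D-δ}: freight cost 70 + fixed 26 = 96.
Compare {D-α, D-β, D-γ}: freight cost 65 + fixed 33 = 98.
All other subsets cost ≥ 91. Minimum total cost: 87.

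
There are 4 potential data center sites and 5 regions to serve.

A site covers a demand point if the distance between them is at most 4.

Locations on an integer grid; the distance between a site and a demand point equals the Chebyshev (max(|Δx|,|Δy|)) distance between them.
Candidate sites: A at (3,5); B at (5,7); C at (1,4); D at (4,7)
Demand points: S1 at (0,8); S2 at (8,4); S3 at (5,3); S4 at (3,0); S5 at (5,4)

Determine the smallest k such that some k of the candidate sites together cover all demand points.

Coverage sets (demand points within 4 of each site):
  A: {S1, S3, S5}
  B: {S2, S3, S5}
  C: {S1, S3, S4, S5}
  D: {S1, S2, S3, S5}
No single site covers all 5 demand points.
But {B, C} covers everything, so the minimum is 2.

2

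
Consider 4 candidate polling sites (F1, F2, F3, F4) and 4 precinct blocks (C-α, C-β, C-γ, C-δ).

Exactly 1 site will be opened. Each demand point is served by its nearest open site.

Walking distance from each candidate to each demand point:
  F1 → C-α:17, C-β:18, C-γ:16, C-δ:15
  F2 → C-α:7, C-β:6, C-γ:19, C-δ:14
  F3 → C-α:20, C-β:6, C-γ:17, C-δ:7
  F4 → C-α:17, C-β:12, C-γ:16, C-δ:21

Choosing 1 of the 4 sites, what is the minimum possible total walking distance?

Open {F2}.
  C-α→F2 7, C-β→F2 6, C-γ→F2 19, C-δ→F2 14  ⇒ total 46.
Compare {F3}: total 50.
Compare {F1}: total 66.
No size-1 selection does better; minimum is 46.

46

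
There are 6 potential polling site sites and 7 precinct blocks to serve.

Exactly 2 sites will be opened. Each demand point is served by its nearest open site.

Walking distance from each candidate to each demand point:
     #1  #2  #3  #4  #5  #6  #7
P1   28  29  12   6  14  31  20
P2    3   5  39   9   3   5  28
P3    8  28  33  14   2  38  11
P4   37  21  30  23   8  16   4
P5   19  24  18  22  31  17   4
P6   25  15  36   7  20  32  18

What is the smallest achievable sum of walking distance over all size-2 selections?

Open {P2, P5}.
  #1→P2 3, #2→P2 5, #3→P5 18, #4→P2 9, #5→P2 3, #6→P2 5, #7→P5 4  ⇒ total 47.
Compare {P1, P2}: total 54.
Compare {P2, P4}: total 59.
No size-2 selection does better; minimum is 47.

47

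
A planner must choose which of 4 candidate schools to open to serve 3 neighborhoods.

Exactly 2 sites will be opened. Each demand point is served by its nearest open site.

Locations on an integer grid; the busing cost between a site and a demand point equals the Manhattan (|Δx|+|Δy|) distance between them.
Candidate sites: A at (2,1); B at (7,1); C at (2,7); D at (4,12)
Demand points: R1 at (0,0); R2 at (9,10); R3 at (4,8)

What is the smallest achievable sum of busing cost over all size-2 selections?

14

Open {A, D}.
  R1→A 3, R2→D 7, R3→D 4  ⇒ total 14.
Compare {A, C}: total 16.
Compare {B, D}: total 19.
No size-2 selection does better; minimum is 14.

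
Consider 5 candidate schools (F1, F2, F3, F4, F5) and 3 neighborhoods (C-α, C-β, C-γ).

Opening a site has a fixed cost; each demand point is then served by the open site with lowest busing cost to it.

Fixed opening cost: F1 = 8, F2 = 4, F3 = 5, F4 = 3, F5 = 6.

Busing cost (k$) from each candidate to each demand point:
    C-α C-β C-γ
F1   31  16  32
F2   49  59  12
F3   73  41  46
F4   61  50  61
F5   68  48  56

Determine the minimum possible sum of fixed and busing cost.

Open {F1, F2}: assign each demand point to its cheapest open site.
  C-α→F1 31, C-β→F1 16, C-γ→F2 12
  busing cost 59, fixed 12 → total 71.
Compare {F1, F2, F4}: busing cost 59 + fixed 15 = 74.
Compare {F1, F2, F3}: busing cost 59 + fixed 17 = 76.
Compare {F1, F2, F5}: busing cost 59 + fixed 18 = 77.
All other subsets cost ≥ 74. Minimum total cost: 71.

71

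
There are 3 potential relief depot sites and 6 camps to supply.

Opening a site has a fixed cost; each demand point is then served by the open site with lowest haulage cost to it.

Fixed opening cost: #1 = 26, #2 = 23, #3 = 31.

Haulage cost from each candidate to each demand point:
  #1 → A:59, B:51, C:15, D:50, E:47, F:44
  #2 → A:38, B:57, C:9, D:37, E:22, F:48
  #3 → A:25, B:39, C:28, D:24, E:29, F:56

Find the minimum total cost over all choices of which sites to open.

Open {#2, #3}: assign each demand point to its cheapest open site.
  A→#3 25, B→#3 39, C→#2 9, D→#3 24, E→#2 22, F→#2 48
  haulage cost 167, fixed 54 → total 221.
Compare {#3}: haulage cost 201 + fixed 31 = 232.
Compare {#1, #3}: haulage cost 176 + fixed 57 = 233.
Compare {#2}: haulage cost 211 + fixed 23 = 234.
All other subsets cost ≥ 232. Minimum total cost: 221.

221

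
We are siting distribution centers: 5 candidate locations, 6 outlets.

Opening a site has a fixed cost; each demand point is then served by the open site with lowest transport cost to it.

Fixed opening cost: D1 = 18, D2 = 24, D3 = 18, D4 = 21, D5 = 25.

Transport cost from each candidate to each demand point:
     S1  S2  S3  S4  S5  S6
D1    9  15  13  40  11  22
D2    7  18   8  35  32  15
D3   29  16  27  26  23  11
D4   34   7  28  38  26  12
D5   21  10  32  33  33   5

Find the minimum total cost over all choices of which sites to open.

Open {D1, D3}: assign each demand point to its cheapest open site.
  S1→D1 9, S2→D1 15, S3→D1 13, S4→D3 26, S5→D1 11, S6→D3 11
  transport cost 85, fixed 36 → total 121.
Compare {D1, D5}: transport cost 81 + fixed 43 = 124.
Compare {D1}: transport cost 110 + fixed 18 = 128.
Compare {D1, D4}: transport cost 90 + fixed 39 = 129.
All other subsets cost ≥ 124. Minimum total cost: 121.

121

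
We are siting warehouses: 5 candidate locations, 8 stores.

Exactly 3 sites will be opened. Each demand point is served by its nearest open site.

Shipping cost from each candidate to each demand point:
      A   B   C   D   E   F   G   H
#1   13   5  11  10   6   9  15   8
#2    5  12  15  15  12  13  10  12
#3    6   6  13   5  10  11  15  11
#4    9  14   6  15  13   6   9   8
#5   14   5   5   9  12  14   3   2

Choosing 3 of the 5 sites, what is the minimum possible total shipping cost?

Open {#1, #3, #5}.
  A→#3 6, B→#1 5, C→#5 5, D→#3 5, E→#1 6, F→#1 9, G→#5 3, H→#5 2  ⇒ total 41.
Compare {#3, #4, #5}: total 42.
Compare {#1, #2, #5}: total 44.
No size-3 selection does better; minimum is 41.

41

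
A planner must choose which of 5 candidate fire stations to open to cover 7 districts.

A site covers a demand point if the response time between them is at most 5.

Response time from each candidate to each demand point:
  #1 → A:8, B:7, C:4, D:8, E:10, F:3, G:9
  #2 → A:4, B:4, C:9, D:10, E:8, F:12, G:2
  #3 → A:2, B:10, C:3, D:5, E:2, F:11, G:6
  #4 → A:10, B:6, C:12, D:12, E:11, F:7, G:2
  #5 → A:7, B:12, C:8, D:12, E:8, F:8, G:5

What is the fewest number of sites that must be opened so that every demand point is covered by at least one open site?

3

Coverage sets (demand points within 5 of each site):
  #1: {C, F}
  #2: {A, B, G}
  #3: {A, C, D, E}
  #4: {G}
  #5: {G}
No 2 sites suffice: every size-2 union leaves at least one demand point uncovered.
But {#1, #2, #3} covers everything, so the minimum is 3.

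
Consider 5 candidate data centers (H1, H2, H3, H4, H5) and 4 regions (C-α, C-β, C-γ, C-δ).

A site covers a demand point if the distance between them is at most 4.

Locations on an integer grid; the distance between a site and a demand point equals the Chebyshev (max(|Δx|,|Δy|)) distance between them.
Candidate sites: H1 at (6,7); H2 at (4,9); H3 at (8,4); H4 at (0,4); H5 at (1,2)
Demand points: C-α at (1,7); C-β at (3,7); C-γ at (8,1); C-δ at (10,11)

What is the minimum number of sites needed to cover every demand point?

3

Coverage sets (demand points within 4 of each site):
  H1: {C-β, C-δ}
  H2: {C-α, C-β}
  H3: {C-γ}
  H4: {C-α, C-β}
  H5: {}
No 2 sites suffice: every size-2 union leaves at least one demand point uncovered.
But {H1, H2, H3} covers everything, so the minimum is 3.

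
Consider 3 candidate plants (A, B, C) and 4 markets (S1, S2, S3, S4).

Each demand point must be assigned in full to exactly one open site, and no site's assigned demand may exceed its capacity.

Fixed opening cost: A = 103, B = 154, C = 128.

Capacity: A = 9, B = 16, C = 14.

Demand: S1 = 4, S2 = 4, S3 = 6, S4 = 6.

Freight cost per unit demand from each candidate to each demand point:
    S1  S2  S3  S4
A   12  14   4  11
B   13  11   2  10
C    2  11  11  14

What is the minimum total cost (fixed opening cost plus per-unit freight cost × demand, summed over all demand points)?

Open {A, C}; cheapest assignment that respects the capacities:
  A (cap 9, load 6): S3 — cost 6×4 = 24
  C (cap 14, load 14): S1, S2, S4 — cost 4×2 + 4×11 + 6×14 = 136
  Shipping 160, fixed 231 → total 391.
  Any other capacity-feasible assignment to {A, C} ships for at least 160.
Compare {B, C}: its best feasible assignment gives total 406.
Compare {A, B}: its best feasible assignment gives total 421.
Every other set of open sites that can feasibly serve all demand totals ≥ 406 even under its best assignment. Minimum: 391.

391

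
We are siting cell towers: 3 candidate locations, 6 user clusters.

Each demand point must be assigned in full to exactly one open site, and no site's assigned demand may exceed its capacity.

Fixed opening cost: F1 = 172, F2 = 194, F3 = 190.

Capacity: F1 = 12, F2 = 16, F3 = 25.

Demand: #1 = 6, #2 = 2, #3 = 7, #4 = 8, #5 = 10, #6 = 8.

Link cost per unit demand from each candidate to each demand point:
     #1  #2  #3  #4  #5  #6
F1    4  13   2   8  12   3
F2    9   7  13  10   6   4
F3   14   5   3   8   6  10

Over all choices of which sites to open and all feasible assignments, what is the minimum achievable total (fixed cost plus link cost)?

Open {F2, F3}; cheapest assignment that respects the capacities:
  F2 (cap 16, load 16): #1, #2, #6 — cost 6×9 + 2×7 + 8×4 = 100
  F3 (cap 25, load 25): #3, #4, #5 — cost 7×3 + 8×8 + 10×6 = 145
  Shipping 245, fixed 384 → total 629.
  Any other capacity-feasible assignment to {F2, F3} ships for at least 245.
Compare {F1, F2, F3}: its best feasible assignment gives total 771.
Every other set of open sites that can feasibly serve all demand totals ≥ 771 even under its best assignment. Minimum: 629.

629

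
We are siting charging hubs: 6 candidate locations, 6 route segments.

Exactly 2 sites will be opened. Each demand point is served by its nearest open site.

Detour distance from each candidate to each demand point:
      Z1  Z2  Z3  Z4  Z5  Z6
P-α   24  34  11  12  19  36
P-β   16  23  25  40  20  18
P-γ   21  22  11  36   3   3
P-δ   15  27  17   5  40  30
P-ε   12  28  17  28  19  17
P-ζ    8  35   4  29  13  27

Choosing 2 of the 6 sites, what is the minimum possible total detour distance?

59

Open {P-γ, P-δ}.
  Z1→P-δ 15, Z2→P-γ 22, Z3→P-γ 11, Z4→P-δ 5, Z5→P-γ 3, Z6→P-γ 3  ⇒ total 59.
Compare {P-γ, P-ζ}: total 69.
Compare {P-α, P-γ}: total 72.
No size-2 selection does better; minimum is 59.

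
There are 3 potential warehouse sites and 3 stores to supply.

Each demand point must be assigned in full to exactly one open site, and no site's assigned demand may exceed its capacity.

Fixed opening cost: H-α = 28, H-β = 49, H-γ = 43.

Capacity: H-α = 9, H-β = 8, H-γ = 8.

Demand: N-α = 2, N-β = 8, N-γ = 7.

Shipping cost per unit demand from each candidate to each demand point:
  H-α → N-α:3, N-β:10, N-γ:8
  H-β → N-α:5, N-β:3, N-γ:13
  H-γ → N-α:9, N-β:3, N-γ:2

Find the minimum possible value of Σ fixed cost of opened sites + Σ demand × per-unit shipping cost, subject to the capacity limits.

157

Open {H-α, H-γ}; cheapest assignment that respects the capacities:
  H-α (cap 9, load 9): N-α, N-γ — cost 2×3 + 7×8 = 62
  H-γ (cap 8, load 8): N-β — cost 8×3 = 24
  Shipping 86, fixed 71 → total 157.
  Any other capacity-feasible assignment to {H-α, H-γ} ships for at least 86.
Compare {H-α, H-β}: its best feasible assignment gives total 163.
Compare {H-α, H-β, H-γ}: its best feasible assignment gives total 164.
Every other set of open sites that can feasibly serve all demand totals ≥ 163 even under its best assignment. Minimum: 157.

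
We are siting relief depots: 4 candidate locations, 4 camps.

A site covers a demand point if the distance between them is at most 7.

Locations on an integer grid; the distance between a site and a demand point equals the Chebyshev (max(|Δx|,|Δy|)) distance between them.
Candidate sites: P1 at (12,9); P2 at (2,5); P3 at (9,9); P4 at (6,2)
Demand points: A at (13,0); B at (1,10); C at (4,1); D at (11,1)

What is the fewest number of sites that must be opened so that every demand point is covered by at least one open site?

2

Coverage sets (demand points within 7 of each site):
  P1: {}
  P2: {B, C}
  P3: {}
  P4: {A, C, D}
No single site covers all 4 demand points.
But {P2, P4} covers everything, so the minimum is 2.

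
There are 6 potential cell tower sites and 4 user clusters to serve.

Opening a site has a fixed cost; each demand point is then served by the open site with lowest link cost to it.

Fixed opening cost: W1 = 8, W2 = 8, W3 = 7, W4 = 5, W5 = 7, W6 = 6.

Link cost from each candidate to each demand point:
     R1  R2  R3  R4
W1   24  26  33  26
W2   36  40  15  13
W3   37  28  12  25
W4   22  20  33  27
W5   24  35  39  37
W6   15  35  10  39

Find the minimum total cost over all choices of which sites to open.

77

Open {W2, W4, W6}: assign each demand point to its cheapest open site.
  R1→W6 15, R2→W4 20, R3→W6 10, R4→W2 13
  link cost 58, fixed 19 → total 77.
Compare {W2, W4}: link cost 70 + fixed 13 = 83.
Compare {W4, W6}: link cost 72 + fixed 11 = 83.
Compare {W2, W3, W4, W6}: link cost 58 + fixed 26 = 84.
All other subsets cost ≥ 83. Minimum total cost: 77.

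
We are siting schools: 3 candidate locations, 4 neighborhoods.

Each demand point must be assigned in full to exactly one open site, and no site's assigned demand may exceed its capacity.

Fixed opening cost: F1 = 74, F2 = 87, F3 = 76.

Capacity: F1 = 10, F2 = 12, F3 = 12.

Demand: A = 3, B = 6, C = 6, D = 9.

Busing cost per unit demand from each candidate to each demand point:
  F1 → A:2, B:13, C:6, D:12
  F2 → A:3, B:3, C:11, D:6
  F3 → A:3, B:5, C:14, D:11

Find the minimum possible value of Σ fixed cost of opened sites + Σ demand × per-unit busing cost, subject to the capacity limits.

340

Open {F2, F3}; cheapest assignment that respects the capacities:
  F2 (cap 12, load 12): A, D — cost 3×3 + 9×6 = 63
  F3 (cap 12, load 12): B, C — cost 6×5 + 6×14 = 114
  Shipping 177, fixed 163 → total 340.
  Any other capacity-feasible assignment to {F2, F3} ships for at least 177.
Compare {F1, F2, F3}: its best feasible assignment gives total 363.
Every other set of open sites that can feasibly serve all demand totals ≥ 363 even under its best assignment. Minimum: 340.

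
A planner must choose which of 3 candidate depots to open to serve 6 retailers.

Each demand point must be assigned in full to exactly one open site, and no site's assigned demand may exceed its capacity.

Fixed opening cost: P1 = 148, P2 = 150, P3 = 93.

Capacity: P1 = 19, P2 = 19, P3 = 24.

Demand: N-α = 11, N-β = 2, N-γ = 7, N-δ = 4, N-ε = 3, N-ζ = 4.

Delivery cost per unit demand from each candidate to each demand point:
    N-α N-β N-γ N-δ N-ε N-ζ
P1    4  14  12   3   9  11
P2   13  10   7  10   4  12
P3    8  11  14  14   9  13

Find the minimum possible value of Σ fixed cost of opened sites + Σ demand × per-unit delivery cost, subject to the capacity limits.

479

Open {P1, P2}; cheapest assignment that respects the capacities:
  P1 (cap 19, load 19): N-α, N-δ, N-ζ — cost 11×4 + 4×3 + 4×11 = 100
  P2 (cap 19, load 12): N-β, N-γ, N-ε — cost 2×10 + 7×7 + 3×4 = 81
  Shipping 181, fixed 298 → total 479.
  Any other capacity-feasible assignment to {P1, P2} ships for at least 181.
Compare {P1, P3}: its best feasible assignment gives total 488.
Compare {P2, P3}: its best feasible assignment gives total 502.
Every other set of open sites that can feasibly serve all demand totals ≥ 488 even under its best assignment. Minimum: 479.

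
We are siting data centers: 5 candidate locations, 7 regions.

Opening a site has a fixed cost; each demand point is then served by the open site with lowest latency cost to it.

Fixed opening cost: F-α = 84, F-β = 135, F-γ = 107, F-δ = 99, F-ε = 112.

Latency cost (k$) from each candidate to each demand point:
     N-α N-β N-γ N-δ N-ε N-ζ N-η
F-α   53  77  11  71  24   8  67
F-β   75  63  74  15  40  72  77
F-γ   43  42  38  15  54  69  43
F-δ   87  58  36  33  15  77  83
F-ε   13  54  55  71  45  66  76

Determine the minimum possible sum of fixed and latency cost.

Open {F-α, F-γ}: assign each demand point to its cheapest open site.
  N-α→F-γ 43, N-β→F-γ 42, N-γ→F-α 11, N-δ→F-γ 15, N-ε→F-α 24, N-ζ→F-α 8, N-η→F-γ 43
  latency cost 186, fixed 191 → total 377.
Compare {F-α}: latency cost 311 + fixed 84 = 395.
Compare {F-γ}: latency cost 304 + fixed 107 = 411.
Compare {F-α, F-δ}: latency cost 245 + fixed 183 = 428.
All other subsets cost ≥ 395. Minimum total cost: 377.

377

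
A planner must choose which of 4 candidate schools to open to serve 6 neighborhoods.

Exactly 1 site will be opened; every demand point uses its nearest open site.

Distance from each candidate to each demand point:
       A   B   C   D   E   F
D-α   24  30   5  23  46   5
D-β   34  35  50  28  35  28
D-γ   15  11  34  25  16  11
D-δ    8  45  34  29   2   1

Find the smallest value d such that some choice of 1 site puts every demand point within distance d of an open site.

Open {D-γ}.
  Farthest demand point is C at distance 34 (to D-γ); all others are ≤ 34.
With {D-δ} the worst case is 45.
With {D-α} the worst case is 46.
No size-1 selection achieves below 34.

34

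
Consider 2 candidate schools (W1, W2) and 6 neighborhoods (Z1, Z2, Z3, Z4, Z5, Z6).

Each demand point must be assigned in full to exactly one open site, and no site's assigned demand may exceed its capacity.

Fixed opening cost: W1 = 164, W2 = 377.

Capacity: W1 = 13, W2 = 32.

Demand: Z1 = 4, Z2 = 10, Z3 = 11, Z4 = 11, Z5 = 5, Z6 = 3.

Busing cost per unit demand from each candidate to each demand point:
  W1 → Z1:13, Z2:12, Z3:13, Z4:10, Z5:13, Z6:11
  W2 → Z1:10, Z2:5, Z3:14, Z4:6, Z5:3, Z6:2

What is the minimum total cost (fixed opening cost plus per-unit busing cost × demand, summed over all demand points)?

Open {W1, W2}; cheapest assignment that respects the capacities:
  W1 (cap 13, load 12): Z1, Z5, Z6 — cost 4×13 + 5×13 + 3×11 = 150
  W2 (cap 32, load 32): Z2, Z3, Z4 — cost 10×5 + 11×14 + 11×6 = 270
  Shipping 420, fixed 541 → total 961.
  Any other capacity-feasible assignment to {W1, W2} ships for at least 420.
Total demand is 44 and no other set of sites has combined capacity ≥ 44, so {W1, W2} is the only feasible choice of open sites. Minimum: 961.

961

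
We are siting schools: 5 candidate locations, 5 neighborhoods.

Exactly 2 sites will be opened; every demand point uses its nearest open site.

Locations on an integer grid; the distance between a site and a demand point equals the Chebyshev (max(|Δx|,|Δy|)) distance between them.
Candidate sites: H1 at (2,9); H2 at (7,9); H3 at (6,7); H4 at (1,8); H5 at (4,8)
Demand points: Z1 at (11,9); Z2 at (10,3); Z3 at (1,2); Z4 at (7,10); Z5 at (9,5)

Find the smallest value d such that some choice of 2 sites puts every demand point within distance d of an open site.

5

Open {H1, H3}.
  Farthest demand point is Z1 at distance 5 (to H3); all others are ≤ 5.
With {H2, H3} the worst case is 5.
With {H3, H4} the worst case is 5.
No size-2 selection achieves below 5.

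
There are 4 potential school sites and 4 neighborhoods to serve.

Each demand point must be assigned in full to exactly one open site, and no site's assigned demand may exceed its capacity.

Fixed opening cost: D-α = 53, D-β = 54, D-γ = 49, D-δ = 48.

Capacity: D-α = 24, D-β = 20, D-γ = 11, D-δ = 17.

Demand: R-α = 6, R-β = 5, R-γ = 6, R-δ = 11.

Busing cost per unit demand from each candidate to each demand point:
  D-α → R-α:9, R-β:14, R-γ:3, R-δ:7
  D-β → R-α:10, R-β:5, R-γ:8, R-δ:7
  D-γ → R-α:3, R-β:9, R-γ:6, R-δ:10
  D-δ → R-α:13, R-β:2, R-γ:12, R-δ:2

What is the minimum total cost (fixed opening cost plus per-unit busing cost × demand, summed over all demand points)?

Open {D-α, D-δ}; cheapest assignment that respects the capacities:
  D-α (cap 24, load 12): R-α, R-γ — cost 6×9 + 6×3 = 72
  D-δ (cap 17, load 16): R-β, R-δ — cost 5×2 + 11×2 = 32
  Shipping 104, fixed 101 → total 205.
  Any other capacity-feasible assignment to {D-α, D-δ} ships for at least 104.
Compare {D-α, D-γ, D-δ}: its best feasible assignment gives total 218.
Compare {D-β, D-δ}: its best feasible assignment gives total 242.
Every other set of open sites that can feasibly serve all demand totals ≥ 218 even under its best assignment. Minimum: 205.

205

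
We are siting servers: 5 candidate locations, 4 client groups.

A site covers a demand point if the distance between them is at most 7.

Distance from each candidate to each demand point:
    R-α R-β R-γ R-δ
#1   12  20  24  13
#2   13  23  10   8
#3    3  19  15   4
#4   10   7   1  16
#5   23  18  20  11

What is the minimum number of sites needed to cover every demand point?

2

Coverage sets (demand points within 7 of each site):
  #1: {}
  #2: {}
  #3: {R-α, R-δ}
  #4: {R-β, R-γ}
  #5: {}
No single site covers all 4 demand points.
But {#3, #4} covers everything, so the minimum is 2.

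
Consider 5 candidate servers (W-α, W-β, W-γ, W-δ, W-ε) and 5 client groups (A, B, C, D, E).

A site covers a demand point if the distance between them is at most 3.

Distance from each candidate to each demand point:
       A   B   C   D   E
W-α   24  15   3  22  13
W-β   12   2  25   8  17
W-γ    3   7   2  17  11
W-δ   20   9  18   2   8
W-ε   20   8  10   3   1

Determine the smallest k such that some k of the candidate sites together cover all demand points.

3

Coverage sets (demand points within 3 of each site):
  W-α: {C}
  W-β: {B}
  W-γ: {A, C}
  W-δ: {D}
  W-ε: {D, E}
No 2 sites suffice: every size-2 union leaves at least one demand point uncovered.
But {W-β, W-γ, W-ε} covers everything, so the minimum is 3.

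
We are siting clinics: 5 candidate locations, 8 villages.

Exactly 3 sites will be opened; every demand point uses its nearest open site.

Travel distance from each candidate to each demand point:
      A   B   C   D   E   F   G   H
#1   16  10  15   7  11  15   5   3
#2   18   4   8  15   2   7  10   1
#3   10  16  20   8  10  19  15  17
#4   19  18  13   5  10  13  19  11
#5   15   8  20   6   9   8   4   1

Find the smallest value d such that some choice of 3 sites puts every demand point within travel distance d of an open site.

Open {#1, #2, #3}.
  Farthest demand point is A at travel distance 10 (to #3); all others are ≤ 10.
With {#2, #3, #4} the worst case is 10.
With {#2, #3, #5} the worst case is 10.
No size-3 selection achieves below 10.

10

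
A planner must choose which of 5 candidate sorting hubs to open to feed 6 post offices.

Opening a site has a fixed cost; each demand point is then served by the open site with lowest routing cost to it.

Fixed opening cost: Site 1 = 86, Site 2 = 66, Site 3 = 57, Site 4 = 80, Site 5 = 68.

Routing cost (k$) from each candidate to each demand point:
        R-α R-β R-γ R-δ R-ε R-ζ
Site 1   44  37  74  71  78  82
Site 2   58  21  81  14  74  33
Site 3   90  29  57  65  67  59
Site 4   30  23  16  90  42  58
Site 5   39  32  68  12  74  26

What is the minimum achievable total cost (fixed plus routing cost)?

297

Open {Site 4, Site 5}: assign each demand point to its cheapest open site.
  R-α→Site 4 30, R-β→Site 4 23, R-γ→Site 4 16, R-δ→Site 5 12, R-ε→Site 4 42, R-ζ→Site 5 26
  routing cost 149, fixed 148 → total 297.
Compare {Site 2, Site 4}: routing cost 156 + fixed 146 = 302.
Compare {Site 5}: routing cost 251 + fixed 68 = 319.
Compare {Site 4}: routing cost 259 + fixed 80 = 339.
All other subsets cost ≥ 302. Minimum total cost: 297.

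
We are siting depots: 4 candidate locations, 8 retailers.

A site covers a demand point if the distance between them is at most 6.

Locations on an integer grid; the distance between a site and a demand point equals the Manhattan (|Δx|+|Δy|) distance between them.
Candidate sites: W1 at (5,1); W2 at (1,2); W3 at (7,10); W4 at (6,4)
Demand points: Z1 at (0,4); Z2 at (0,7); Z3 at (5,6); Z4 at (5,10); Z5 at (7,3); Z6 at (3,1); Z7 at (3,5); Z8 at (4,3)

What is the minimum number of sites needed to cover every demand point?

3

Coverage sets (demand points within 6 of each site):
  W1: {Z3, Z5, Z6, Z7, Z8}
  W2: {Z1, Z2, Z6, Z7, Z8}
  W3: {Z3, Z4}
  W4: {Z1, Z3, Z5, Z6, Z7, Z8}
No 2 sites suffice: every size-2 union leaves at least one demand point uncovered.
But {W1, W2, W3} covers everything, so the minimum is 3.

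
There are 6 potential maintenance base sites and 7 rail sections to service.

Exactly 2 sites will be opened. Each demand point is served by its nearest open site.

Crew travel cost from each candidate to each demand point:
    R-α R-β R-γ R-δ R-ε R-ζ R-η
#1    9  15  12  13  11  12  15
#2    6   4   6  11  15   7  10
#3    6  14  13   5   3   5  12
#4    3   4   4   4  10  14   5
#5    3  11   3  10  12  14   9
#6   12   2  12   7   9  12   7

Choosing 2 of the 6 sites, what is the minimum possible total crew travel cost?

28

Open {#3, #4}.
  R-α→#4 3, R-β→#4 4, R-γ→#4 4, R-δ→#4 4, R-ε→#3 3, R-ζ→#3 5, R-η→#4 5  ⇒ total 28.
Compare {#2, #4}: total 37.
Compare {#2, #3}: total 39.
No size-2 selection does better; minimum is 28.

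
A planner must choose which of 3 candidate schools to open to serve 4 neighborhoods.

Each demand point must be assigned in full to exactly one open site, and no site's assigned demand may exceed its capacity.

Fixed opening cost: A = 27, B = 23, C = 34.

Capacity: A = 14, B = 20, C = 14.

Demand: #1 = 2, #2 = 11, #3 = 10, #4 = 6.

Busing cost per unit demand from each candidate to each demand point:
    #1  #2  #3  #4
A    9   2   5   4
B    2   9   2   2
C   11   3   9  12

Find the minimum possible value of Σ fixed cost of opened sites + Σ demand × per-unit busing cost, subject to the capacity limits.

108

Open {A, B}; cheapest assignment that respects the capacities:
  A (cap 14, load 11): #2 — cost 11×2 = 22
  B (cap 20, load 18): #1, #3, #4 — cost 2×2 + 10×2 + 6×2 = 36
  Shipping 58, fixed 50 → total 108.
  Any other capacity-feasible assignment to {A, B} ships for at least 58.
Compare {B, C}: its best feasible assignment gives total 126.
Compare {A, B, C}: its best feasible assignment gives total 142.
Every other set of open sites that can feasibly serve all demand totals ≥ 126 even under its best assignment. Minimum: 108.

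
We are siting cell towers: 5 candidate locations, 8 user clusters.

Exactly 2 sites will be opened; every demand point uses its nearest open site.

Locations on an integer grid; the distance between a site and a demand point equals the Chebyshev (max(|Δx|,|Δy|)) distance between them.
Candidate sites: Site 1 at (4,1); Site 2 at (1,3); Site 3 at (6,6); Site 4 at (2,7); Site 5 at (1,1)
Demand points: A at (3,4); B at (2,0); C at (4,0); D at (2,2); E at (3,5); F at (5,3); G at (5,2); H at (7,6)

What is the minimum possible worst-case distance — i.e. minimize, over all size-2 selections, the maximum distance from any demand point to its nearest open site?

3

Open {Site 1, Site 3}.
  Farthest demand point is A at distance 3 (to Site 1); all others are ≤ 3.
With {Site 2, Site 3} the worst case is 4.
With {Site 3, Site 5} the worst case is 4.
No size-2 selection achieves below 3.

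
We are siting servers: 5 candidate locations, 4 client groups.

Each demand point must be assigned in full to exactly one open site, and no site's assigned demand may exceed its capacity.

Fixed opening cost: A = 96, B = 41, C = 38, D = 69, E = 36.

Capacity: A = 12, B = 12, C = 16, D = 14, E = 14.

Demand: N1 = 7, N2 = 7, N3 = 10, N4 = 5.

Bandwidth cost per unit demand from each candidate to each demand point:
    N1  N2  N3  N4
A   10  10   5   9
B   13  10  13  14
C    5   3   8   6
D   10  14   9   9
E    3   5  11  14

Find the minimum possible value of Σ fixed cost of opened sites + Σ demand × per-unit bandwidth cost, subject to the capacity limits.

Open {C, E}; cheapest assignment that respects the capacities:
  C (cap 16, load 15): N3, N4 — cost 10×8 + 5×6 = 110
  E (cap 14, load 14): N1, N2 — cost 7×3 + 7×5 = 56
  Shipping 166, fixed 74 → total 240.
  Any other capacity-feasible assignment to {C, E} ships for at least 166.
Compare {B, C, E}: its best feasible assignment gives total 281.
Compare {A, C, E}: its best feasible assignment gives total 292.
Every other set of open sites that can feasibly serve all demand totals ≥ 281 even under its best assignment. Minimum: 240.

240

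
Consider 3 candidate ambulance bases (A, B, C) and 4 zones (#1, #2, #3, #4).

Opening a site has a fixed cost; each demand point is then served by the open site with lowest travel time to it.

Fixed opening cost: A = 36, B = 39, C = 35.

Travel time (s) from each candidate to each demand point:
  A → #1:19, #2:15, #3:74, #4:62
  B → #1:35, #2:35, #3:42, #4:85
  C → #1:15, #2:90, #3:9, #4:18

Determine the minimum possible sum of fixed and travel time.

Open {A, C}: assign each demand point to its cheapest open site.
  #1→C 15, #2→A 15, #3→C 9, #4→C 18
  travel time 57, fixed 71 → total 128.
Compare {B, C}: travel time 77 + fixed 74 = 151.
Compare {C}: travel time 132 + fixed 35 = 167.
Compare {A, B, C}: travel time 57 + fixed 110 = 167.
All other subsets cost ≥ 151. Minimum total cost: 128.

128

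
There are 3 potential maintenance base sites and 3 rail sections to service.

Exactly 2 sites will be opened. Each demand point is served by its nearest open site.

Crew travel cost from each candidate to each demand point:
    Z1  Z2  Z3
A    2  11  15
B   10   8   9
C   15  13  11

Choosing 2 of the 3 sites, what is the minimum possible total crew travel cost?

19

Open {A, B}.
  Z1→A 2, Z2→B 8, Z3→B 9  ⇒ total 19.
Compare {A, C}: total 24.
Compare {B, C}: total 27.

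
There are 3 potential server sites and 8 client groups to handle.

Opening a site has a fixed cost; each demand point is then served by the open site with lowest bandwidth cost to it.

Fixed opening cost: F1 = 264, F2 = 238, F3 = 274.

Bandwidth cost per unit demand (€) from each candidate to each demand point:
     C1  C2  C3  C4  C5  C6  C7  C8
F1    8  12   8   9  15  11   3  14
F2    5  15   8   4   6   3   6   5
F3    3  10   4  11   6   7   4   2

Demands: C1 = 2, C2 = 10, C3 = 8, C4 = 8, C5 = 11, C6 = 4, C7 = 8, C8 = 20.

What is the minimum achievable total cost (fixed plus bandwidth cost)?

666

Open {F3}: assign each demand point to its cheapest open site.
  C1→F3 2×3=6, C2→F3 10×10=100, C3→F3 8×4=32, C4→F3 8×11=88, C5→F3 11×6=66, C6→F3 4×7=28, C7→F3 8×4=32, C8→F3 20×2=40
  bandwidth cost 392, fixed 274 → total 666.
Compare {F2}: bandwidth cost 482 + fixed 238 = 720.
Compare {F2, F3}: bandwidth cost 320 + fixed 512 = 832.
Compare {F1, F3}: bandwidth cost 368 + fixed 538 = 906.
All other subsets cost ≥ 720. Minimum total cost: 666.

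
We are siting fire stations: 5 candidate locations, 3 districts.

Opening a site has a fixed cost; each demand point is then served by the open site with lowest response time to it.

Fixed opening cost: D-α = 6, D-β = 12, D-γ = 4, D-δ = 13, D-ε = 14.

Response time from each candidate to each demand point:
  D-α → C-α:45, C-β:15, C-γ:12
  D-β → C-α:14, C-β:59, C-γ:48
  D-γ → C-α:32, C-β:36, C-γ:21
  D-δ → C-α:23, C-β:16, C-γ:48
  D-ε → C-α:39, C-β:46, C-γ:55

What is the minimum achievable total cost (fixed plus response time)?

59

Open {D-α, D-β}: assign each demand point to its cheapest open site.
  C-α→D-β 14, C-β→D-α 15, C-γ→D-α 12
  response time 41, fixed 18 → total 59.
Compare {D-α, D-β, D-γ}: response time 41 + fixed 22 = 63.
Compare {D-α, D-γ}: response time 59 + fixed 10 = 69.
Compare {D-α, D-δ}: response time 50 + fixed 19 = 69.
All other subsets cost ≥ 63. Minimum total cost: 59.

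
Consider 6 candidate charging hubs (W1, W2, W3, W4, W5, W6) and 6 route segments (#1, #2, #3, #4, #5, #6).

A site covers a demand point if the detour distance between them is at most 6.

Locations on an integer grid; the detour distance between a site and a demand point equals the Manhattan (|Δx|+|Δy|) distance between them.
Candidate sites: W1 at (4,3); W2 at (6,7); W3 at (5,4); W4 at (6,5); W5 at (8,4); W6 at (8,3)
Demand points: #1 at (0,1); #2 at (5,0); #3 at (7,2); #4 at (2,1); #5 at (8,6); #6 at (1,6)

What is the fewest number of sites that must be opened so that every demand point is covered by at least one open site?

Coverage sets (demand points within 6 of each site):
  W1: {#1, #2, #3, #4, #6}
  W2: {#3, #5, #6}
  W3: {#2, #3, #4, #5, #6}
  W4: {#2, #3, #5, #6}
  W5: {#3, #5}
  W6: {#2, #3, #5}
No single site covers all 6 demand points.
But {W1, W2} covers everything, so the minimum is 2.

2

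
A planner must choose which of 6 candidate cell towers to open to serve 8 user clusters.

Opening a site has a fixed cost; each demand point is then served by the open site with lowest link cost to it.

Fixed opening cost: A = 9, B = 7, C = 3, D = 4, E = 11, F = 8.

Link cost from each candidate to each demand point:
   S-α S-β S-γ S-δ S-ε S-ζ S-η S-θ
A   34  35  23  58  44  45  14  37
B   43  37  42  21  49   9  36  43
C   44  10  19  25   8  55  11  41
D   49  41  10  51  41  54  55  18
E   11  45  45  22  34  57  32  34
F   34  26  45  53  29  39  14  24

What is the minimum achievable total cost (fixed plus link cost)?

123

Open {B, C, D, E}: assign each demand point to its cheapest open site.
  S-α→E 11, S-β→C 10, S-γ→D 10, S-δ→B 21, S-ε→C 8, S-ζ→B 9, S-η→C 11, S-θ→D 18
  link cost 98, fixed 25 → total 123.
Compare {B, C, D, E, F}: link cost 98 + fixed 33 = 131.
Compare {A, B, C, D, E}: link cost 98 + fixed 34 = 132.
Compare {A, B, C, D, E, F}: link cost 98 + fixed 42 = 140.
All other subsets cost ≥ 131. Minimum total cost: 123.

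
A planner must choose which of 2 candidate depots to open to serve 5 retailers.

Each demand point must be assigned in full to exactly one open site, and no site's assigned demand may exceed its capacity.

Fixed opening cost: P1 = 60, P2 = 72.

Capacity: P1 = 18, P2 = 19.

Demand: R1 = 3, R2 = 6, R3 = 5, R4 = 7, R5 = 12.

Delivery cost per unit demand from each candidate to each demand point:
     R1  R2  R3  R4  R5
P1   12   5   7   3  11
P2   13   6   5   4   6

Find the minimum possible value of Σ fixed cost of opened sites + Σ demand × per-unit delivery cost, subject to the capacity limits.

Open {P1, P2}; cheapest assignment that respects the capacities:
  P1 (cap 18, load 16): R1, R2, R4 — cost 3×12 + 6×5 + 7×3 = 87
  P2 (cap 19, load 17): R3, R5 — cost 5×5 + 12×6 = 97
  Shipping 184, fixed 132 → total 316.
  Any other capacity-feasible assignment to {P1, P2} ships for at least 184.
Total demand is 33 and no other set of sites has combined capacity ≥ 33, so {P1, P2} is the only feasible choice of open sites. Minimum: 316.

316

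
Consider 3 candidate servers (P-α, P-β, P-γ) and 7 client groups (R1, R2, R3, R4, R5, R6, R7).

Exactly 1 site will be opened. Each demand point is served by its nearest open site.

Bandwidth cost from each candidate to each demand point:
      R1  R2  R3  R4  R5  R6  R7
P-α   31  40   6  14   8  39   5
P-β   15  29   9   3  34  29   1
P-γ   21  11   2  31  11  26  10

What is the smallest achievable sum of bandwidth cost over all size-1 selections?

Open {P-γ}.
  R1→P-γ 21, R2→P-γ 11, R3→P-γ 2, R4→P-γ 31, R5→P-γ 11, R6→P-γ 26, R7→P-γ 10  ⇒ total 112.
Compare {P-β}: total 120.
Compare {P-α}: total 143.

112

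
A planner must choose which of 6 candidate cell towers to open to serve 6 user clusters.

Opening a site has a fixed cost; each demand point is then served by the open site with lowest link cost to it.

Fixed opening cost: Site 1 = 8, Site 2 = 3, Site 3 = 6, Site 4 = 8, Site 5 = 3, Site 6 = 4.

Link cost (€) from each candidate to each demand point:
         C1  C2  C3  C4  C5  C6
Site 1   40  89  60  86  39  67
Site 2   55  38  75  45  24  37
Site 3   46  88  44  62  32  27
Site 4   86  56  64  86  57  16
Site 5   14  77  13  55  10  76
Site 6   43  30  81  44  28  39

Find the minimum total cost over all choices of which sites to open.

Open {Site 4, Site 5, Site 6}: assign each demand point to its cheapest open site.
  C1→Site 5 14, C2→Site 6 30, C3→Site 5 13, C4→Site 6 44, C5→Site 5 10, C6→Site 4 16
  link cost 127, fixed 15 → total 142.
Compare {Site 2, Site 4, Site 5, Site 6}: link cost 127 + fixed 18 = 145.
Compare {Site 3, Site 4, Site 5, Site 6}: link cost 127 + fixed 21 = 148.
Compare {Site 2, Site 4, Site 5}: link cost 136 + fixed 14 = 150.
All other subsets cost ≥ 145. Minimum total cost: 142.

142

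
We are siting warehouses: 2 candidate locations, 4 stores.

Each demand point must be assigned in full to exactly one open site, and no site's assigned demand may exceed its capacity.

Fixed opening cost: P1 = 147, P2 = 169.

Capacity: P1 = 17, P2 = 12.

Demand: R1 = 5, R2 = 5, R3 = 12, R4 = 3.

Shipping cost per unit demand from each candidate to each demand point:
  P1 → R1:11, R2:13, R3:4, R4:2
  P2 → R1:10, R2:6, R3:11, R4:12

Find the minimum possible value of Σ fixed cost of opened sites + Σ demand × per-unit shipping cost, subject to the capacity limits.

450

Open {P1, P2}; cheapest assignment that respects the capacities:
  P1 (cap 17, load 15): R3, R4 — cost 12×4 + 3×2 = 54
  P2 (cap 12, load 10): R1, R2 — cost 5×10 + 5×6 = 80
  Shipping 134, fixed 316 → total 450.
  Any other capacity-feasible assignment to {P1, P2} ships for at least 134.
Total demand is 25 and no other set of sites has combined capacity ≥ 25, so {P1, P2} is the only feasible choice of open sites. Minimum: 450.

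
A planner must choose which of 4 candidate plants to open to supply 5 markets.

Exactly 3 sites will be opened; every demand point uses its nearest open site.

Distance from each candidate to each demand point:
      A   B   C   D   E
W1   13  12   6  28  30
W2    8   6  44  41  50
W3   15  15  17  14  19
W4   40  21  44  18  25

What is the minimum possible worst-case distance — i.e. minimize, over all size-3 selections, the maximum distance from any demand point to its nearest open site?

Open {W1, W2, W3}.
  Farthest demand point is E at distance 19 (to W3); all others are ≤ 19.
With {W1, W3, W4} the worst case is 19.
With {W2, W3, W4} the worst case is 19.
No size-3 selection achieves below 19.

19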